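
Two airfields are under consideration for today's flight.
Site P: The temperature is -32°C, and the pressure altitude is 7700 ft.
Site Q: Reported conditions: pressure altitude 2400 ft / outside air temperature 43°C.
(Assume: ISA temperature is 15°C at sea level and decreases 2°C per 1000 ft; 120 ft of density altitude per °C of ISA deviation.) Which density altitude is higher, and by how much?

Site Q by 2428 ft

Site P: ISA temp = -0.4°C, deviation -31.6°C, DA = 7700 + 120 × (-31.6) = 3908 ft.
Site Q: ISA temp = 10.2°C, deviation +32.8°C, DA = 2400 + 120 × 32.8 = 6336 ft.
Site Q is higher by 6336 − 3908 = 2428 ft.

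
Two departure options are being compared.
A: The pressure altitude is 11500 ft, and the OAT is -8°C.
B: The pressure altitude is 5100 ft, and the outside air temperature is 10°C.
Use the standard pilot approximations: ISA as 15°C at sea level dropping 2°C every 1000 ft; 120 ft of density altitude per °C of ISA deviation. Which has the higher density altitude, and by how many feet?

A by 5776 ft

A: ISA temp = -8°C, deviation 0°C, DA = 11500 + 120 × 0 = 11500 ft.
B: ISA temp = 4.8°C, deviation +5.2°C, DA = 5100 + 120 × 5.2 = 5724 ft.
A is higher by 11500 − 5724 = 5776 ft.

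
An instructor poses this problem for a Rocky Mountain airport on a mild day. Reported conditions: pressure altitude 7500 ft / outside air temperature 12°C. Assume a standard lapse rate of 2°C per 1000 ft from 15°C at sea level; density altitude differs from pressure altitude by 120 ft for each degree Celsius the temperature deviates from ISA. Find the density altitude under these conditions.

8940 ft

ISA temperature at 7500 ft = 15 − 2 × (7500/1000) = 0°C.
ISA deviation = 12 − 0 = +12°C.
Density altitude = 7500 + 120 × (12) = 7500 + (+1440) = 8940 ft.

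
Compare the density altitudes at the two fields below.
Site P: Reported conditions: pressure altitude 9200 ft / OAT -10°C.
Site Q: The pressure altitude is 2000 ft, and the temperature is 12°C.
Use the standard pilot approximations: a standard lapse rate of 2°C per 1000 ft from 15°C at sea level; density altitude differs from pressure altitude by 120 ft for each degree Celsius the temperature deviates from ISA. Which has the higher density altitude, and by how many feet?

Site P: ISA temp = -3.4°C, deviation -6.6°C, DA = 9200 + 120 × (-6.6) = 8408 ft.
Site Q: ISA temp = 11°C, deviation +1°C, DA = 2000 + 120 × 1 = 2120 ft.
Site P is higher by 8408 − 2120 = 6288 ft.

Site P by 6288 ft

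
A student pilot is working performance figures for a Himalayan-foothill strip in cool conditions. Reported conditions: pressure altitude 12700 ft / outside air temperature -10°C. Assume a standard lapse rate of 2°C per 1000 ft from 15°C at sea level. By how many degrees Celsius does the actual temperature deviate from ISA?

ISA+0.4°C

ISA temperature at 12700 ft = 15 − 2 × (12700/1000) = -10.4°C.
Deviation = OAT − ISA = -10 − (-10.4) = +0.4°C.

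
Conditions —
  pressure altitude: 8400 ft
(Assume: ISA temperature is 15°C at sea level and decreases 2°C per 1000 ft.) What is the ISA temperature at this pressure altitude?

ISA temperature = 15 − 2 × (8400/1000) = 15 − 16.8 = -1.8°C.

-1.8°C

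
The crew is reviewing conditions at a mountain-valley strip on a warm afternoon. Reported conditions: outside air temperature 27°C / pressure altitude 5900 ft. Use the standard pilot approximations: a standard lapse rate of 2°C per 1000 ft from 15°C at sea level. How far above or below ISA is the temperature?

ISA temperature at 5900 ft = 15 − 2 × (5900/1000) = 3.2°C.
Deviation = OAT − ISA = 27 − 3.2 = +23.8°C.

ISA+23.8°C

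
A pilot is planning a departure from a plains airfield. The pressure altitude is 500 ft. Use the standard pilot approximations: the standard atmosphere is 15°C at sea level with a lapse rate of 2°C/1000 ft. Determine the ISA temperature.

ISA temperature = 15 − 2 × (500/1000) = 15 − 1 = 14°C.

14°C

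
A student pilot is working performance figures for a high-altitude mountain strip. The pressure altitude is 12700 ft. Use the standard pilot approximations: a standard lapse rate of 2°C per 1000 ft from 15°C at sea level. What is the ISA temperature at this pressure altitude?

-10.4°C

ISA temperature = 15 − 2 × (12700/1000) = 15 − 25.4 = -10.4°C.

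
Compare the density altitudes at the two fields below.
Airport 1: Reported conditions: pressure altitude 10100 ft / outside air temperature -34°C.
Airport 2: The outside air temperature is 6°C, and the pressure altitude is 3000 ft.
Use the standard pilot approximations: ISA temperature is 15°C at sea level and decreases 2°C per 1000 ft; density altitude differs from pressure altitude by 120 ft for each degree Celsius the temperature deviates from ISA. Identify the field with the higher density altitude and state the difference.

Airport 1 by 4004 ft

Airport 1: ISA temp = -5.2°C, deviation -28.8°C, DA = 10100 + 120 × (-28.8) = 6644 ft.
Airport 2: ISA temp = 9°C, deviation -3°C, DA = 3000 + 120 × (-3) = 2640 ft.
Airport 1 is higher by 6644 − 2640 = 4004 ft.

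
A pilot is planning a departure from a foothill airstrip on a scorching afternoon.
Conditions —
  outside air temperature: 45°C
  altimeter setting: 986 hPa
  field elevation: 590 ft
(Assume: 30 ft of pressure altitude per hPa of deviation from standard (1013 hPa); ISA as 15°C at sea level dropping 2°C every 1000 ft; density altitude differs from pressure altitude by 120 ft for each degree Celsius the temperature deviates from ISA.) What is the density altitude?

Pressure altitude = 590 + (1013 − 986) × 30 = 590 + (+810) = 1400 ft.
ISA temperature at 1400 ft = 15 − 2 × (1400/1000) = 12.2°C.
ISA deviation = 45 − 12.2 = +32.8°C.
Density altitude = 1400 + 120 × (32.8) = 5336 ft.

5336 ft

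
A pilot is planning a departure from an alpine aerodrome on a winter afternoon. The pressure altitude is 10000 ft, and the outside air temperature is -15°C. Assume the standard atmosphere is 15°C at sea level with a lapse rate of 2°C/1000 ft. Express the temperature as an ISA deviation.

ISA temperature at 10000 ft = 15 − 2 × (10000/1000) = -5°C.
Deviation = OAT − ISA = -15 − (-5) = -10°C.

ISA-10°C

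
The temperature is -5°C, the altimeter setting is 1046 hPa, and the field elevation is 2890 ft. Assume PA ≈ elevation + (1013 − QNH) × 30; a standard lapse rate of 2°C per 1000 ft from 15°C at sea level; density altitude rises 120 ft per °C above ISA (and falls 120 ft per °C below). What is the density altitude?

-44 ft

Pressure altitude = 2890 + (1013 − 1046) × 30 = 2890 + (-990) = 1900 ft.
ISA temperature at 1900 ft = 15 − 2 × (1900/1000) = 11.2°C.
ISA deviation = -5 − 11.2 = -16.2°C.
Density altitude = 1900 + 120 × (-16.2) = -44 ft.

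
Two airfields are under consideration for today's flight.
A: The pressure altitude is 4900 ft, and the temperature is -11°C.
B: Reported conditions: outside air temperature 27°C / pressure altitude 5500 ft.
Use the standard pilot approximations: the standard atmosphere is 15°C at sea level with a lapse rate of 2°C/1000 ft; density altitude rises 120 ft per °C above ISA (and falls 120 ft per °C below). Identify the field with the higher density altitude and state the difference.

B by 5304 ft

A: ISA temp = 5.2°C, deviation -16.2°C, DA = 4900 + 120 × (-16.2) = 2956 ft.
B: ISA temp = 4°C, deviation +23°C, DA = 5500 + 120 × 23 = 8260 ft.
B is higher by 8260 − 2956 = 5304 ft.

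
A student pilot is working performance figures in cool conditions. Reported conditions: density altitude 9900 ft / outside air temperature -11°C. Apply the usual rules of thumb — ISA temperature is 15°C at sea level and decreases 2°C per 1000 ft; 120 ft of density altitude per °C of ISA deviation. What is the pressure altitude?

DA = PA + 120 × (OAT − (15 − 2·PA/1000)) = PA + 120·OAT − 1800 + 0.24·PA = 1.24·PA + 120·OAT − 1800.
So 1.24·PA = 9900 − 120 × (-11) + 1800 = 13020.
PA = 13020 / 1.24 = 10500 ft.

10500 ft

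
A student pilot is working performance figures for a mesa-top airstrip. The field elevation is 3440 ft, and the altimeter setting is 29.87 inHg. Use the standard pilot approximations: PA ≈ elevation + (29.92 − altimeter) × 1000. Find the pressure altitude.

Pressure correction = (29.92 − 29.87) × 1000 = +50 ft.
Pressure altitude = 3440 + (+50) = 3490 ft.

3490 ft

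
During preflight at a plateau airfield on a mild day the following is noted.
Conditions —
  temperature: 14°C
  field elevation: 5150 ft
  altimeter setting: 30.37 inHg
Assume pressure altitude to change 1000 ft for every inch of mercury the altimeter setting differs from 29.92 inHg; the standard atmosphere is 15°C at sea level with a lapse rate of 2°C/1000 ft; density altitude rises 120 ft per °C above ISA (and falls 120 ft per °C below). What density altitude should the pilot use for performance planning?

Pressure altitude = 5150 + (29.92 − 30.37) × 1000 = 5150 + (-450) = 4700 ft.
ISA temperature at 4700 ft = 15 − 2 × (4700/1000) = 5.6°C.
ISA deviation = 14 − 5.6 = +8.4°C.
Density altitude = 4700 + 120 × (8.4) = 5708 ft.

5708 ft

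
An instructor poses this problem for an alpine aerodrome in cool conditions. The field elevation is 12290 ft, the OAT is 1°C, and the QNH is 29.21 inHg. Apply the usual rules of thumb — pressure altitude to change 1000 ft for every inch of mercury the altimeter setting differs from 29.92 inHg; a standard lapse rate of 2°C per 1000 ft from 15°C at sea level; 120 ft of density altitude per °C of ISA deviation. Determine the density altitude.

14440 ft

Pressure altitude = 12290 + (29.92 − 29.21) × 1000 = 12290 + (+710) = 13000 ft.
ISA temperature at 13000 ft = 15 − 2 × (13000/1000) = -11°C.
ISA deviation = 1 − (-11) = +12°C.
Density altitude = 13000 + 120 × (12) = 14440 ft.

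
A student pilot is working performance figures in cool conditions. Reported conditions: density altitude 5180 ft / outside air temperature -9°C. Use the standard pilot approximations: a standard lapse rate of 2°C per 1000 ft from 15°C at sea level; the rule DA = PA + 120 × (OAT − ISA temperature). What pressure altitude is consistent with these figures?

DA = PA + 120 × (OAT − (15 − 2·PA/1000)) = PA + 120·OAT − 1800 + 0.24·PA = 1.24·PA + 120·OAT − 1800.
So 1.24·PA = 5180 − 120 × (-9) + 1800 = 8060.
PA = 8060 / 1.24 = 6500 ft.

6500 ft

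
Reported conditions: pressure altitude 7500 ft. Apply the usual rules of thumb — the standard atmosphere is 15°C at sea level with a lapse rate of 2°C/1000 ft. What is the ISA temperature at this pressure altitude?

ISA temperature = 15 − 2 × (7500/1000) = 15 − 15 = 0°C.

0°C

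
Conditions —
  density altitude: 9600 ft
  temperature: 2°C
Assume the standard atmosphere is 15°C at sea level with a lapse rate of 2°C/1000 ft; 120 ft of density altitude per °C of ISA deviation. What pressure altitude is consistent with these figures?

9000 ft

DA = PA + 120 × (OAT − (15 − 2·PA/1000)) = PA + 120·OAT − 1800 + 0.24·PA = 1.24·PA + 120·OAT − 1800.
So 1.24·PA = 9600 − 120 × 2 + 1800 = 11160.
PA = 11160 / 1.24 = 9000 ft.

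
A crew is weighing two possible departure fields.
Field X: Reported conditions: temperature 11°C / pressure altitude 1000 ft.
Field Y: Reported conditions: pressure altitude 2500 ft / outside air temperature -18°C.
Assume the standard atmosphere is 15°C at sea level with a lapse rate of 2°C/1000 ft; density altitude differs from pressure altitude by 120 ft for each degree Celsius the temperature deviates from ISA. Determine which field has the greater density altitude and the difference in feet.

Field X: ISA temp = 13°C, deviation -2°C, DA = 1000 + 120 × (-2) = 760 ft.
Field Y: ISA temp = 10°C, deviation -28°C, DA = 2500 + 120 × (-28) = -860 ft.
Field X is higher by 760 − (-860) = 1620 ft.

Field X by 1620 ft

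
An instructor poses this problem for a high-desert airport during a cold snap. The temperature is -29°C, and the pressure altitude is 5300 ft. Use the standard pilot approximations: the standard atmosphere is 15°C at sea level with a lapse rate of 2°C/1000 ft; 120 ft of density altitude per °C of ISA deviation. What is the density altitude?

ISA temperature at 5300 ft = 15 − 2 × (5300/1000) = 4.4°C.
ISA deviation = -29 − 4.4 = -33.4°C.
Density altitude = 5300 + 120 × (-33.4) = 5300 + (-4008) = 1292 ft.

1292 ft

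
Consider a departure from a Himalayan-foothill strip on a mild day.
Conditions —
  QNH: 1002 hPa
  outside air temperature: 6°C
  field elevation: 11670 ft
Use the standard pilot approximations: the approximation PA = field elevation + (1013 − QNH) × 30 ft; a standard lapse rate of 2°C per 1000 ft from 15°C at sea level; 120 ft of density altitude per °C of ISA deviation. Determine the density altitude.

13800 ft

Pressure altitude = 11670 + (1013 − 1002) × 30 = 11670 + (+330) = 12000 ft.
ISA temperature at 12000 ft = 15 − 2 × (12000/1000) = -9°C.
ISA deviation = 6 − (-9) = +15°C.
Density altitude = 12000 + 120 × (15) = 13800 ft.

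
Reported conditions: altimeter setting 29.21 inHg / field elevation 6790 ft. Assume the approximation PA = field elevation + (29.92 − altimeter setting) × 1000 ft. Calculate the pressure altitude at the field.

Pressure correction = (29.92 − 29.21) × 1000 = +710 ft.
Pressure altitude = 6790 + (+710) = 7500 ft.

7500 ft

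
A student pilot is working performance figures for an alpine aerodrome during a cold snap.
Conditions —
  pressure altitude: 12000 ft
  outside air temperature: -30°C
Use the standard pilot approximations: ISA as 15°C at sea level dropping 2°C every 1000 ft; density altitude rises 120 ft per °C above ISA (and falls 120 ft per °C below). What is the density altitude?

9480 ft

ISA temperature at 12000 ft = 15 − 2 × (12000/1000) = -9°C.
ISA deviation = -30 − (-9) = -21°C.
Density altitude = 12000 + 120 × (-21) = 12000 + (-2520) = 9480 ft.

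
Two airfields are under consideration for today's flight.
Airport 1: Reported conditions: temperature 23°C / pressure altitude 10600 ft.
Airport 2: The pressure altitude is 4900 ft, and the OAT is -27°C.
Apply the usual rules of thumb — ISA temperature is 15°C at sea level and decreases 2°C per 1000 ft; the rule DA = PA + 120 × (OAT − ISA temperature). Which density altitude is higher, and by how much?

Airport 1 by 13068 ft

Airport 1: ISA temp = -6.2°C, deviation +29.2°C, DA = 10600 + 120 × 29.2 = 14104 ft.
Airport 2: ISA temp = 5.2°C, deviation -32.2°C, DA = 4900 + 120 × (-32.2) = 1036 ft.
Airport 1 is higher by 14104 − 1036 = 13068 ft.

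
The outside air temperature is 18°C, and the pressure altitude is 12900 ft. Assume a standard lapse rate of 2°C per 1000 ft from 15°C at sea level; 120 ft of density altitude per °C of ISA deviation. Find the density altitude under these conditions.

16356 ft

ISA temperature at 12900 ft = 15 − 2 × (12900/1000) = -10.8°C.
ISA deviation = 18 − (-10.8) = +28.8°C.
Density altitude = 12900 + 120 × (28.8) = 12900 + (+3456) = 16356 ft.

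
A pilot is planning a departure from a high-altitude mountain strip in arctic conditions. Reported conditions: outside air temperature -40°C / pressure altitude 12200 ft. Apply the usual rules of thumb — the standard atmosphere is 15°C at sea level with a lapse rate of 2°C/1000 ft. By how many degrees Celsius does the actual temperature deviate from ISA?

ISA temperature at 12200 ft = 15 − 2 × (12200/1000) = -9.4°C.
Deviation = OAT − ISA = -40 − (-9.4) = -30.6°C.

ISA-30.6°C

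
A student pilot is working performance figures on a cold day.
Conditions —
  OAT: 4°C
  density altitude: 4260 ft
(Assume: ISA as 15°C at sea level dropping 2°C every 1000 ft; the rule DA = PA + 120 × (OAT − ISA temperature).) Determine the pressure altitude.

DA = PA + 120 × (OAT − (15 − 2·PA/1000)) = PA + 120·OAT − 1800 + 0.24·PA = 1.24·PA + 120·OAT − 1800.
So 1.24·PA = 4260 − 120 × 4 + 1800 = 5580.
PA = 5580 / 1.24 = 4500 ft.

4500 ft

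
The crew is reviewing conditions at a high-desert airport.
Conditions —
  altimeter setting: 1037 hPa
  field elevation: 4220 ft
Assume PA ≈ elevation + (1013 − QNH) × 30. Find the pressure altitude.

Pressure correction = (1013 − 1037) × 30 = -720 ft.
Pressure altitude = 4220 + (-720) = 3500 ft.

3500 ft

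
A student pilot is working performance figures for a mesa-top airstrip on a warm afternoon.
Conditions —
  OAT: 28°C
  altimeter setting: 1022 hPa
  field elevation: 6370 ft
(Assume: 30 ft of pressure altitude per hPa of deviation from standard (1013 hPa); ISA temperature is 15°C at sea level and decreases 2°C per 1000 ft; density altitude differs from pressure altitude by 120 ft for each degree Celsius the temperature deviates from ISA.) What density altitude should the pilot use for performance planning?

9124 ft

Pressure altitude = 6370 + (1013 − 1022) × 30 = 6370 + (-270) = 6100 ft.
ISA temperature at 6100 ft = 15 − 2 × (6100/1000) = 2.8°C.
ISA deviation = 28 − 2.8 = +25.2°C.
Density altitude = 6100 + 120 × (25.2) = 9124 ft.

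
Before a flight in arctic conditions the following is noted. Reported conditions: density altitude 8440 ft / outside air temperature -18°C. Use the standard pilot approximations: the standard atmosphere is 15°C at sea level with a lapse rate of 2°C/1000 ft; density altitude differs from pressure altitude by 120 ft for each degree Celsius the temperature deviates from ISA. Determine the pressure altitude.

DA = PA + 120 × (OAT − (15 − 2·PA/1000)) = PA + 120·OAT − 1800 + 0.24·PA = 1.24·PA + 120·OAT − 1800.
So 1.24·PA = 8440 − 120 × (-18) + 1800 = 12400.
PA = 12400 / 1.24 = 10000 ft.

10000 ft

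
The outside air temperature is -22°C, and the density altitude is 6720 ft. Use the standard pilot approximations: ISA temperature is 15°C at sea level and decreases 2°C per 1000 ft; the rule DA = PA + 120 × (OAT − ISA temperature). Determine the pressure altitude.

DA = PA + 120 × (OAT − (15 − 2·PA/1000)) = PA + 120·OAT − 1800 + 0.24·PA = 1.24·PA + 120·OAT − 1800.
So 1.24·PA = 6720 − 120 × (-22) + 1800 = 11160.
PA = 11160 / 1.24 = 9000 ft.

9000 ft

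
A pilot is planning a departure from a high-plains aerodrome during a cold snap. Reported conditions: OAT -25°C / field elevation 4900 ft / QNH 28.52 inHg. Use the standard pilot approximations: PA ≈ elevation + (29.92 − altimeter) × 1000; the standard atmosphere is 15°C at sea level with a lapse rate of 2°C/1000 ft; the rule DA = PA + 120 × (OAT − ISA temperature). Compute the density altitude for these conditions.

Pressure altitude = 4900 + (29.92 − 28.52) × 1000 = 4900 + (+1400) = 6300 ft.
ISA temperature at 6300 ft = 15 − 2 × (6300/1000) = 2.4°C.
ISA deviation = -25 − 2.4 = -27.4°C.
Density altitude = 6300 + 120 × (-27.4) = 3012 ft.

3012 ft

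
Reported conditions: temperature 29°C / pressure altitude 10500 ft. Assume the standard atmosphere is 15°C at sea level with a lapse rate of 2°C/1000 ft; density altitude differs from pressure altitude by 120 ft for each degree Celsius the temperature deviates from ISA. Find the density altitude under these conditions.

ISA temperature at 10500 ft = 15 − 2 × (10500/1000) = -6°C.
ISA deviation = 29 − (-6) = +35°C.
Density altitude = 10500 + 120 × (35) = 10500 + (+4200) = 14700 ft.

14700 ft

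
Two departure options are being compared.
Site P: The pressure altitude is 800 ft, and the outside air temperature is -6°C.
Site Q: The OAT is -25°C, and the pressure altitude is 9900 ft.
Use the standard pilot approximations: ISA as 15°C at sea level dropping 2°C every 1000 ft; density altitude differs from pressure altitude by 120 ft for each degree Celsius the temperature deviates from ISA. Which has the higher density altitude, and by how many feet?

Site Q by 9004 ft

Site P: ISA temp = 13.4°C, deviation -19.4°C, DA = 800 + 120 × (-19.4) = -1528 ft.
Site Q: ISA temp = -4.8°C, deviation -20.2°C, DA = 9900 + 120 × (-20.2) = 7476 ft.
Site Q is higher by 7476 − (-1528) = 9004 ft.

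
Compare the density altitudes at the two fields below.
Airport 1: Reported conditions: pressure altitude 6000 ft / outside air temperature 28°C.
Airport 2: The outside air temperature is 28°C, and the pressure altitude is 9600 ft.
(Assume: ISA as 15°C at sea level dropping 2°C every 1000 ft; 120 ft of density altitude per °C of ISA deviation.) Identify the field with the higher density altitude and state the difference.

Airport 2 by 4464 ft

Airport 1: ISA temp = 3°C, deviation +25°C, DA = 6000 + 120 × 25 = 9000 ft.
Airport 2: ISA temp = -4.2°C, deviation +32.2°C, DA = 9600 + 120 × 32.2 = 13464 ft.
Airport 2 is higher by 13464 − 9000 = 4464 ft.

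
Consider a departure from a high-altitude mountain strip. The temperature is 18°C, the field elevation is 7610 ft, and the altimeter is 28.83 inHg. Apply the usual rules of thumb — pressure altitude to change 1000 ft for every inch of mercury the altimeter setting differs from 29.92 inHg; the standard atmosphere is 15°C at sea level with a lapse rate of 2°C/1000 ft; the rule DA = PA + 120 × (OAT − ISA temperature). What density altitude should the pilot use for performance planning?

11148 ft

Pressure altitude = 7610 + (29.92 − 28.83) × 1000 = 7610 + (+1090) = 8700 ft.
ISA temperature at 8700 ft = 15 − 2 × (8700/1000) = -2.4°C.
ISA deviation = 18 − (-2.4) = +20.4°C.
Density altitude = 8700 + 120 × (20.4) = 11148 ft.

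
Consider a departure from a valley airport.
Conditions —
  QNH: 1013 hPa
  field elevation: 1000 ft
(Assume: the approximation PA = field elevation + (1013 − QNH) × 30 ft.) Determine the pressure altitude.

1000 ft

Pressure correction = (1013 − 1013) × 30 = 0 ft.
Pressure altitude = 1000 + (0) = 1000 ft.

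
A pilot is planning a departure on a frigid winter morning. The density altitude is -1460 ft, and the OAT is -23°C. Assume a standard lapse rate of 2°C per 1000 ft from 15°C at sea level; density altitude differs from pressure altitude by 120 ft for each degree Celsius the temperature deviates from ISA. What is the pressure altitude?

DA = PA + 120 × (OAT − (15 − 2·PA/1000)) = PA + 120·OAT − 1800 + 0.24·PA = 1.24·PA + 120·OAT − 1800.
So 1.24·PA = -1460 − 120 × (-23) + 1800 = 3100.
PA = 3100 / 1.24 = 2500 ft.

2500 ft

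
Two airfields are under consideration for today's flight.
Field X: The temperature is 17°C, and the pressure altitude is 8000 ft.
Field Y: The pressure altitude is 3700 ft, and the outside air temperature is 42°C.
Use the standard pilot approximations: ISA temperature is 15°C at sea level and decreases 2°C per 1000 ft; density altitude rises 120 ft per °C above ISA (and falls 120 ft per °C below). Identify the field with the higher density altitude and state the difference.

Field X by 2332 ft

Field X: ISA temp = -1°C, deviation +18°C, DA = 8000 + 120 × 18 = 10160 ft.
Field Y: ISA temp = 7.6°C, deviation +34.4°C, DA = 3700 + 120 × 34.4 = 7828 ft.
Field X is higher by 10160 − 7828 = 2332 ft.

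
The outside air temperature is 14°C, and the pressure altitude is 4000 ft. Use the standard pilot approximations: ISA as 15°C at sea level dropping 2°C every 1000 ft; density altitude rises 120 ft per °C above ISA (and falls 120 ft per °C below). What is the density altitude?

ISA temperature at 4000 ft = 15 − 2 × (4000/1000) = 7°C.
ISA deviation = 14 − 7 = +7°C.
Density altitude = 4000 + 120 × (7) = 4000 + (+840) = 4840 ft.

4840 ft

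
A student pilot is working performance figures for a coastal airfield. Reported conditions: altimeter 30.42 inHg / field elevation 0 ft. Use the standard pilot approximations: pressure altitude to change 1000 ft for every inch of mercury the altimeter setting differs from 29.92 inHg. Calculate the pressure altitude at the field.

Pressure correction = (29.92 − 30.42) × 1000 = -500 ft.
Pressure altitude = 0 + (-500) = -500 ft.

-500 ft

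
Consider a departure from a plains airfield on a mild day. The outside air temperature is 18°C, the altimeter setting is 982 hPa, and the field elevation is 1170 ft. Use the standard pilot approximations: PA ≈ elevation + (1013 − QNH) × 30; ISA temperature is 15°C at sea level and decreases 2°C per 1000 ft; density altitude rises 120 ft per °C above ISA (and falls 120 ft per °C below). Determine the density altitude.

2964 ft

Pressure altitude = 1170 + (1013 − 982) × 30 = 1170 + (+930) = 2100 ft.
ISA temperature at 2100 ft = 15 − 2 × (2100/1000) = 10.8°C.
ISA deviation = 18 − 10.8 = +7.2°C.
Density altitude = 2100 + 120 × (7.2) = 2964 ft.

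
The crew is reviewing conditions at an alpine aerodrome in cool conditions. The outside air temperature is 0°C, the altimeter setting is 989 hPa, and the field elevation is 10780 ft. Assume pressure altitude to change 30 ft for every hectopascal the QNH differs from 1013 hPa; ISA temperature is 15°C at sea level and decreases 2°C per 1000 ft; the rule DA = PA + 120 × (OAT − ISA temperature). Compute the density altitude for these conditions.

Pressure altitude = 10780 + (1013 − 989) × 30 = 10780 + (+720) = 11500 ft.
ISA temperature at 11500 ft = 15 − 2 × (11500/1000) = -8°C.
ISA deviation = 0 − (-8) = +8°C.
Density altitude = 11500 + 120 × (8) = 12460 ft.

12460 ft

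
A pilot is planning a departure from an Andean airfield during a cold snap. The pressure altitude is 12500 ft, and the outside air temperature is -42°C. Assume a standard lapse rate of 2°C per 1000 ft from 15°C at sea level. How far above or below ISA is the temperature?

ISA-32°C

ISA temperature at 12500 ft = 15 − 2 × (12500/1000) = -10°C.
Deviation = OAT − ISA = -42 − (-10) = -32°C.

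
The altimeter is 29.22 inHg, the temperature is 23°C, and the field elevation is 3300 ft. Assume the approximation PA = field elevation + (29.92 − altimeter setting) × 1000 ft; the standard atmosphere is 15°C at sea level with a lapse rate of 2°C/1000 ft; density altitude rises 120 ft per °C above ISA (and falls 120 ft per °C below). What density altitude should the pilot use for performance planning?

5920 ft

Pressure altitude = 3300 + (29.92 − 29.22) × 1000 = 3300 + (+700) = 4000 ft.
ISA temperature at 4000 ft = 15 − 2 × (4000/1000) = 7°C.
ISA deviation = 23 − 7 = +16°C.
Density altitude = 4000 + 120 × (16) = 5920 ft.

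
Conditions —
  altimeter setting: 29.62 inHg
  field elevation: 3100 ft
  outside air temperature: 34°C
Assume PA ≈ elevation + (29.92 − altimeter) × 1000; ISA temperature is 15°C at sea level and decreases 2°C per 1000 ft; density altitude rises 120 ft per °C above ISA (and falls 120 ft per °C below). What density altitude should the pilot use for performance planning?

6496 ft

Pressure altitude = 3100 + (29.92 − 29.62) × 1000 = 3100 + (+300) = 3400 ft.
ISA temperature at 3400 ft = 15 − 2 × (3400/1000) = 8.2°C.
ISA deviation = 34 − 8.2 = +25.8°C.
Density altitude = 3400 + 120 × (25.8) = 6496 ft.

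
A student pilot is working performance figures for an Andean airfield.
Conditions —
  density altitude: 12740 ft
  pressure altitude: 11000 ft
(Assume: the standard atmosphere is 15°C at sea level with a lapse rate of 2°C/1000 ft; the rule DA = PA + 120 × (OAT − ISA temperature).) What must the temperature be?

7.5°C

Density altitude − pressure altitude = 12740 − 11000 = +1740 ft.
At 120 ft/°C that is an ISA deviation of 1740/120 = +14.5°C.
ISA temperature at 11000 ft = 15 − 2 × (11000/1000) = -7°C.
OAT = ISA + deviation = -7 + (+14.5) = 7.5°C.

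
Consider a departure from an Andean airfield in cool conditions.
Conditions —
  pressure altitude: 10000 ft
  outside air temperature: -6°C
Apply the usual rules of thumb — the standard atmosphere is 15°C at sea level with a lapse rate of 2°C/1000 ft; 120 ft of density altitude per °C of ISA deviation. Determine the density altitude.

9880 ft

ISA temperature at 10000 ft = 15 − 2 × (10000/1000) = -5°C.
ISA deviation = -6 − (-5) = -1°C.
Density altitude = 10000 + 120 × (-1) = 10000 + (-120) = 9880 ft.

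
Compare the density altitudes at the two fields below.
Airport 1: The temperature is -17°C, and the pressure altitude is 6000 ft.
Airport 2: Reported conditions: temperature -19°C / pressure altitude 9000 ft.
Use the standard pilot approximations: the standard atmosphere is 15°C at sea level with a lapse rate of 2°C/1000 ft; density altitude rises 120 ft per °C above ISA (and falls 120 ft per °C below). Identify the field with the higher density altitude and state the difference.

Airport 2 by 3480 ft

Airport 1: ISA temp = 3°C, deviation -20°C, DA = 6000 + 120 × (-20) = 3600 ft.
Airport 2: ISA temp = -3°C, deviation -16°C, DA = 9000 + 120 × (-16) = 7080 ft.
Airport 2 is higher by 7080 − 3600 = 3480 ft.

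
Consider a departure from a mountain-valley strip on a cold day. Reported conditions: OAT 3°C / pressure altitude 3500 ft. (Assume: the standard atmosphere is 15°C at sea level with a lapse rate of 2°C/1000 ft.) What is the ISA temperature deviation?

ISA temperature at 3500 ft = 15 − 2 × (3500/1000) = 8°C.
Deviation = OAT − ISA = 3 − 8 = -5°C.

ISA-5°C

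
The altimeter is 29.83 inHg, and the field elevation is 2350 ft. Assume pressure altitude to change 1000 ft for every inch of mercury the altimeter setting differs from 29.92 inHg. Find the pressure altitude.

2440 ft

Pressure correction = (29.92 − 29.83) × 1000 = +90 ft.
Pressure altitude = 2350 + (+90) = 2440 ft.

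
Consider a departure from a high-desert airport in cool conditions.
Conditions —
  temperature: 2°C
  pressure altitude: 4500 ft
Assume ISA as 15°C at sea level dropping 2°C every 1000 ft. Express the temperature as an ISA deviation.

ISA temperature at 4500 ft = 15 − 2 × (4500/1000) = 6°C.
Deviation = OAT − ISA = 2 − 6 = -4°C.

ISA-4°C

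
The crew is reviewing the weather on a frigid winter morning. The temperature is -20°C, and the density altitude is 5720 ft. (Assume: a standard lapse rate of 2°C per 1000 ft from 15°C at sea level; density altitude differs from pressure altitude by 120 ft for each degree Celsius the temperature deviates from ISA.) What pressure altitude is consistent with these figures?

8000 ft

DA = PA + 120 × (OAT − (15 − 2·PA/1000)) = PA + 120·OAT − 1800 + 0.24·PA = 1.24·PA + 120·OAT − 1800.
So 1.24·PA = 5720 − 120 × (-20) + 1800 = 9920.
PA = 9920 / 1.24 = 8000 ft.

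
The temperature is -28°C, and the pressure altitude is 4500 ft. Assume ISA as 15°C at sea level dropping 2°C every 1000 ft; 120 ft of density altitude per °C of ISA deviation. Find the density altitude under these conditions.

420 ft

ISA temperature at 4500 ft = 15 − 2 × (4500/1000) = 6°C.
ISA deviation = -28 − 6 = -34°C.
Density altitude = 4500 + 120 × (-34) = 4500 + (-4080) = 420 ft.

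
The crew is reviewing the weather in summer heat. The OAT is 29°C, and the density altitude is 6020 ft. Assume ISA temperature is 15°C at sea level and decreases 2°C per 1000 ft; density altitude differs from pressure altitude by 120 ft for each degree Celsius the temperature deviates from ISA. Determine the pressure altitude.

3500 ft

DA = PA + 120 × (OAT − (15 − 2·PA/1000)) = PA + 120·OAT − 1800 + 0.24·PA = 1.24·PA + 120·OAT − 1800.
So 1.24·PA = 6020 − 120 × 29 + 1800 = 4340.
PA = 4340 / 1.24 = 3500 ft.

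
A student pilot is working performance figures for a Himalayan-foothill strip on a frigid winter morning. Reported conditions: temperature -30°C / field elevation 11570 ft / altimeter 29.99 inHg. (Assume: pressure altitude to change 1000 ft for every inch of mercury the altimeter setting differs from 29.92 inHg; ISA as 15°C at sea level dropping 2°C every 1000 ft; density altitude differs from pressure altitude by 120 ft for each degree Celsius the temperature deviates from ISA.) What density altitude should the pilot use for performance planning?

8860 ft

Pressure altitude = 11570 + (29.92 − 29.99) × 1000 = 11570 + (-70) = 11500 ft.
ISA temperature at 11500 ft = 15 − 2 × (11500/1000) = -8°C.
ISA deviation = -30 − (-8) = -22°C.
Density altitude = 11500 + 120 × (-22) = 8860 ft.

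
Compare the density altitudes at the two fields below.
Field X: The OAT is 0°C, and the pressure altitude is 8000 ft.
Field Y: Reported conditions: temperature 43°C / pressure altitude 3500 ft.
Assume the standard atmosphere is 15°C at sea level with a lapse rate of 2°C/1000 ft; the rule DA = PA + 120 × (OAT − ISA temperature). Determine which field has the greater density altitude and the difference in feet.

Field X: ISA temp = -1°C, deviation +1°C, DA = 8000 + 120 × 1 = 8120 ft.
Field Y: ISA temp = 8°C, deviation +35°C, DA = 3500 + 120 × 35 = 7700 ft.
Field X is higher by 8120 − 7700 = 420 ft.

Field X by 420 ft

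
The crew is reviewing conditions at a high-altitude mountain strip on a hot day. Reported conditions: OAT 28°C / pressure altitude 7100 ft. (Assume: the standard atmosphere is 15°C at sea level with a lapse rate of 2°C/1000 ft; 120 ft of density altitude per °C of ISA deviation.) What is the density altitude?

10364 ft

ISA temperature at 7100 ft = 15 − 2 × (7100/1000) = 0.8°C.
ISA deviation = 28 − 0.8 = +27.2°C.
Density altitude = 7100 + 120 × (27.2) = 7100 + (+3264) = 10364 ft.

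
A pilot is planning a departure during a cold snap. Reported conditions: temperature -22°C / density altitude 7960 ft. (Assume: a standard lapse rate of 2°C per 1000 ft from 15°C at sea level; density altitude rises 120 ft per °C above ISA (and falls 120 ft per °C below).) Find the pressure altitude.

DA = PA + 120 × (OAT − (15 − 2·PA/1000)) = PA + 120·OAT − 1800 + 0.24·PA = 1.24·PA + 120·OAT − 1800.
So 1.24·PA = 7960 − 120 × (-22) + 1800 = 12400.
PA = 12400 / 1.24 = 10000 ft.

10000 ft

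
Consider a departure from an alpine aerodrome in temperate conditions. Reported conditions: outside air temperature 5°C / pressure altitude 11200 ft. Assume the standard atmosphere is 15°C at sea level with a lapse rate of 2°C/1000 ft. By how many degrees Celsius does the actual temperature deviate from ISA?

ISA temperature at 11200 ft = 15 − 2 × (11200/1000) = -7.4°C.
Deviation = OAT − ISA = 5 − (-7.4) = +12.4°C.

ISA+12.4°C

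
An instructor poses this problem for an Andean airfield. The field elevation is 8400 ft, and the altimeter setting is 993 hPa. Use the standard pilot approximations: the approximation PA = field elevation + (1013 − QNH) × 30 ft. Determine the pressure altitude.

Pressure correction = (1013 − 993) × 30 = +600 ft.
Pressure altitude = 8400 + (+600) = 9000 ft.

9000 ft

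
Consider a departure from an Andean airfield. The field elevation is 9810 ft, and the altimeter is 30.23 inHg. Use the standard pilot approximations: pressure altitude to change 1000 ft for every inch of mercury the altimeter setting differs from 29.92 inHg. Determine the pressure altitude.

Pressure correction = (29.92 − 30.23) × 1000 = -310 ft.
Pressure altitude = 9810 + (-310) = 9500 ft.

9500 ft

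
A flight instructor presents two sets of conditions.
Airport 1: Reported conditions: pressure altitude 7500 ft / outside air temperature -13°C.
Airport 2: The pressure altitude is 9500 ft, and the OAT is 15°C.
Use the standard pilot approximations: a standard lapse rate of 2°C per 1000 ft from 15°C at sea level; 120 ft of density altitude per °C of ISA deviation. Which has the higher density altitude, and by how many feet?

Airport 2 by 5840 ft

Airport 1: ISA temp = 0°C, deviation -13°C, DA = 7500 + 120 × (-13) = 5940 ft.
Airport 2: ISA temp = -4°C, deviation +19°C, DA = 9500 + 120 × 19 = 11780 ft.
Airport 2 is higher by 11780 − 5940 = 5840 ft.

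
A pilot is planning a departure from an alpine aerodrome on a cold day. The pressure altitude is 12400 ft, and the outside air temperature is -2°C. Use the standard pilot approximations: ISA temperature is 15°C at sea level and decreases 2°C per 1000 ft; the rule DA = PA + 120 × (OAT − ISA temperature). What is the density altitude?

ISA temperature at 12400 ft = 15 − 2 × (12400/1000) = -9.8°C.
ISA deviation = -2 − (-9.8) = +7.8°C.
Density altitude = 12400 + 120 × (7.8) = 12400 + (+936) = 13336 ft.

13336 ft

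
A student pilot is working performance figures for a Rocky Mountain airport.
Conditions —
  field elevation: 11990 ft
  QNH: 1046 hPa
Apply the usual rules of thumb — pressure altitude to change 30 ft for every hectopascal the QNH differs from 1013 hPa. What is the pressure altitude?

11000 ft

Pressure correction = (1013 − 1046) × 30 = -990 ft.
Pressure altitude = 11990 + (-990) = 11000 ft.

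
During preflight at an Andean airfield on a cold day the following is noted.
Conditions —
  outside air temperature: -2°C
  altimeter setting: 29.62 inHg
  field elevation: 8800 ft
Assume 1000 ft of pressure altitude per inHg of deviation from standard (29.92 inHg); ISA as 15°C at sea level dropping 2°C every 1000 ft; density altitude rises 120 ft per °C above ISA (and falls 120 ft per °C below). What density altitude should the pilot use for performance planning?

9244 ft

Pressure altitude = 8800 + (29.92 − 29.62) × 1000 = 8800 + (+300) = 9100 ft.
ISA temperature at 9100 ft = 15 − 2 × (9100/1000) = -3.2°C.
ISA deviation = -2 − (-3.2) = +1.2°C.
Density altitude = 9100 + 120 × (1.2) = 9244 ft.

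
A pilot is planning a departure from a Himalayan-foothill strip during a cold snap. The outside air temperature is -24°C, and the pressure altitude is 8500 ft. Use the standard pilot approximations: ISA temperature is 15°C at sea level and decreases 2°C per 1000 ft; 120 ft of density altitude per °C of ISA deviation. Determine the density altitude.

ISA temperature at 8500 ft = 15 − 2 × (8500/1000) = -2°C.
ISA deviation = -24 − (-2) = -22°C.
Density altitude = 8500 + 120 × (-22) = 8500 + (-2640) = 5860 ft.

5860 ft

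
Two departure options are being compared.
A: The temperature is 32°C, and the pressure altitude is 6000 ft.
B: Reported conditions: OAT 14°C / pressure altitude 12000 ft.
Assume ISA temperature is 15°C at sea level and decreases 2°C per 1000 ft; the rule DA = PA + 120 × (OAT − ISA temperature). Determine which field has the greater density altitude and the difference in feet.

B by 5280 ft

A: ISA temp = 3°C, deviation +29°C, DA = 6000 + 120 × 29 = 9480 ft.
B: ISA temp = -9°C, deviation +23°C, DA = 12000 + 120 × 23 = 14760 ft.
B is higher by 14760 − 9480 = 5280 ft.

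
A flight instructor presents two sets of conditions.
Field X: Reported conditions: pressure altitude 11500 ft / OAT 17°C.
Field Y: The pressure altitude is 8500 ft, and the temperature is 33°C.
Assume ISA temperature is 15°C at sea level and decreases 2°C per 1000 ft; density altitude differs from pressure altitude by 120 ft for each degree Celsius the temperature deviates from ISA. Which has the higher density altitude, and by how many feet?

Field X by 1800 ft

Field X: ISA temp = -8°C, deviation +25°C, DA = 11500 + 120 × 25 = 14500 ft.
Field Y: ISA temp = -2°C, deviation +35°C, DA = 8500 + 120 × 35 = 12700 ft.
Field X is higher by 14500 − 12700 = 1800 ft.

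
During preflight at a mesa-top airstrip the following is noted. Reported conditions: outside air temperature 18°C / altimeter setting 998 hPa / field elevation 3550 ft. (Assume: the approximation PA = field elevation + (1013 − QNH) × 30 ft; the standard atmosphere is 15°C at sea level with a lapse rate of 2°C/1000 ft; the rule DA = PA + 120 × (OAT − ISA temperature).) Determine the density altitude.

5320 ft

Pressure altitude = 3550 + (1013 − 998) × 30 = 3550 + (+450) = 4000 ft.
ISA temperature at 4000 ft = 15 − 2 × (4000/1000) = 7°C.
ISA deviation = 18 − 7 = +11°C.
Density altitude = 4000 + 120 × (11) = 5320 ft.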